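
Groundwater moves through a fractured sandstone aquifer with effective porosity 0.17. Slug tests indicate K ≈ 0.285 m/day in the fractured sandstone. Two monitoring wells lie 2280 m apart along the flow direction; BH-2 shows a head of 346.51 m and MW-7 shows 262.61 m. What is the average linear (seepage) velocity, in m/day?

0.0617

Hydraulic gradient i = (346.51 − 262.61) / 2280 = 83.9 / 2280 = 0.03680.
Darcy flux q = K · i = 0.2850 × 0.03680 = 0.01049 m/day.
Seepage velocity v = q / n_e = 0.01049 / 0.17 = 0.06169 m/day.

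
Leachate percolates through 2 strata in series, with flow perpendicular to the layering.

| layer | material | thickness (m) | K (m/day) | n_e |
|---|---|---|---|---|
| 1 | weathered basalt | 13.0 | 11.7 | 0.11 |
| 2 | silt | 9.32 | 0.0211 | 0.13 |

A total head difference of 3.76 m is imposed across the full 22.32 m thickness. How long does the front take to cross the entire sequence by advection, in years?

With flow normal to the layers, continuity requires the same specific discharge q through every layer.
Σ(b_i/K_i) = 13.0/11.7 + 9.32/0.0211 = 442.8 d.
q = Δh / Σ(b_i/K_i) = 3.76 / 442.8 = 0.008491 m/day.
In each layer the seepage velocity is v_i = q/n_i, so the layer transit time is t_i = b_i·n_i / q:
  layer 1 (weathered basalt): t_1 = 13.0 × 0.11 / 0.008491 = 168.4 d
  layer 2 (silt): t_2 = 9.32 × 0.13 / 0.008491 = 142.7 d
Total t = Σ t_i = 311.1 days = 0.8518 years.

0.852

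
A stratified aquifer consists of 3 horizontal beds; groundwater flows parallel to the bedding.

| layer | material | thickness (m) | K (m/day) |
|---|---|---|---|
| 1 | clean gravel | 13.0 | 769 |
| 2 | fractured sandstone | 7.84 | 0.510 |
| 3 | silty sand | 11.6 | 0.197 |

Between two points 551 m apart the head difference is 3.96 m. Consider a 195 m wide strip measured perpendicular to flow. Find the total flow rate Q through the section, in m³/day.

14000

Flow is parallel to layering, so each bed carries its own Darcy discharge and the transmissivities add.
Σ(K_i·b_i) = 769×13.0 + 0.510×7.84 + 0.197×11.6 = 10003 m²/day.
Hydraulic gradient i = Δh / L = 3.96 / 551 = 0.007187.
Q = Σ(K_i·b_i) · W · i = 10003 × 195 × 0.007187 = 14019 m³/day.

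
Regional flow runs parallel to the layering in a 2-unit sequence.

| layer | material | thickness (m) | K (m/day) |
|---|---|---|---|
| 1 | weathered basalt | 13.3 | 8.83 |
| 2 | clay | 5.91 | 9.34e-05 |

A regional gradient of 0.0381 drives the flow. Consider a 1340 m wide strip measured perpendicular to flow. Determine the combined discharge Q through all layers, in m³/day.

Flow is parallel to layering, so each bed carries its own Darcy discharge and the transmissivities add.
Σ(K_i·b_i) = 8.83×13.3 + 9.34e-05×5.91 = 117.4 m²/day.
Hydraulic gradient i = 0.0381.
Q = Σ(K_i·b_i) · W · i = 117.4 × 1340 × 0.03810 = 5996 m³/day.

6000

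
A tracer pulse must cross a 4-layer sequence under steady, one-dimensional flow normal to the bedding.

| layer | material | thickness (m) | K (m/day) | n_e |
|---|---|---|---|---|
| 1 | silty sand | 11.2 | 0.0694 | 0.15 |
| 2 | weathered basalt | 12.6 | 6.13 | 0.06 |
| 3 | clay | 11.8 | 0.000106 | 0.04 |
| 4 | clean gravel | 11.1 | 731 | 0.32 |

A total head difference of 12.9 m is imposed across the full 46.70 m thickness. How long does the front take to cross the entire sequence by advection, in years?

With flow normal to the layers, continuity requires the same specific discharge q through every layer.
Σ(b_i/K_i) = 11.2/0.0694 + 12.6/6.13 + 11.8/0.000106 + 11.1/731 = 1.115e+05 d.
q = Δh / Σ(b_i/K_i) = 12.9 / 1.115e+05 = 0.0001157 m/day.
In each layer the seepage velocity is v_i = q/n_i, so the layer transit time is t_i = b_i·n_i / q:
  layer 1 (silty sand): t_1 = 11.2 × 0.15 / 0.0001157 = 14519 d
  layer 2 (weathered basalt): t_2 = 12.6 × 0.06 / 0.0001157 = 6533 d
  layer 3 (clay): t_3 = 11.8 × 0.04 / 0.0001157 = 4079 d
  layer 4 (clean gravel): t_4 = 11.1 × 0.32 / 0.0001157 = 30697 d
Total t = Σ t_i = 55829 days = 152.9 years.

153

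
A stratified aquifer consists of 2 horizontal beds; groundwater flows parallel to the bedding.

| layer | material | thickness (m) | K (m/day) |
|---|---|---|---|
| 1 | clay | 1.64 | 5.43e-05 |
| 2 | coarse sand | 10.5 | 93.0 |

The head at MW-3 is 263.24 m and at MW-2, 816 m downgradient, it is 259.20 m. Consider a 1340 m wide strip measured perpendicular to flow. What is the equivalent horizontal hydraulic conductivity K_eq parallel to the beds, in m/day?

Flow is parallel to layering, so each bed carries its own Darcy discharge and the transmissivities add.
Σ(K_i·b_i) = 5.43e-05×1.64 + 93.0×10.5 = 976.5 m²/day.
Total thickness b = 12.14 m, so K_eq = Σ(K_i·b_i)/b = 80.44 m/day.

80.4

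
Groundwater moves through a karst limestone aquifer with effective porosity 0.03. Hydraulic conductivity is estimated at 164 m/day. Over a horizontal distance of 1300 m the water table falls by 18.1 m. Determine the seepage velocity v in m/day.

Hydraulic gradient i = Δh / L = 18.1 / 1300 = 0.01392.
Darcy flux q = K · i = 164.0 × 0.01392 = 2.283 m/day.
Seepage velocity v = q / n_e = 2.283 / 0.03 = 76.11 m/day.

76.1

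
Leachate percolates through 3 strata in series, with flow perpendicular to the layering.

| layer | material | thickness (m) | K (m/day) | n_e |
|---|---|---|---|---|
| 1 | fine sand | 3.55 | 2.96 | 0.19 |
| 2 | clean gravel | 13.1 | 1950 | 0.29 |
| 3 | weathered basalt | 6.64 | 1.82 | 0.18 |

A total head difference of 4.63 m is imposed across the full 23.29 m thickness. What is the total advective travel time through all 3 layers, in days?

5.94

With flow normal to the layers, continuity requires the same specific discharge q through every layer.
Σ(b_i/K_i) = 3.55/2.96 + 13.1/1950 + 6.64/1.82 = 4.854 d.
q = Δh / Σ(b_i/K_i) = 4.63 / 4.854 = 0.9538 m/day.
In each layer the seepage velocity is v_i = q/n_i, so the layer transit time is t_i = b_i·n_i / q:
  layer 1 (fine sand): t_1 = 3.55 × 0.19 / 0.9538 = 0.7072 d
  layer 2 (clean gravel): t_2 = 13.1 × 0.29 / 0.9538 = 3.983 d
  layer 3 (weathered basalt): t_3 = 6.64 × 0.18 / 0.9538 = 1.253 d
Total t = Σ t_i = 5.943 days.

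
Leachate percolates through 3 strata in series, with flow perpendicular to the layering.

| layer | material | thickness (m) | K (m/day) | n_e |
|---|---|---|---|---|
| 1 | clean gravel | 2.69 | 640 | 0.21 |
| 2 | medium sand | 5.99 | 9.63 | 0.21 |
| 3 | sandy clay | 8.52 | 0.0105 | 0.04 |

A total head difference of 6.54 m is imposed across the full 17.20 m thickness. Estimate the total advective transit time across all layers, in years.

0.736

With flow normal to the layers, continuity requires the same specific discharge q through every layer.
Σ(b_i/K_i) = 2.69/640 + 5.99/9.63 + 8.52/0.0105 = 812.1 d.
q = Δh / Σ(b_i/K_i) = 6.54 / 812.1 = 0.008054 m/day.
In each layer the seepage velocity is v_i = q/n_i, so the layer transit time is t_i = b_i·n_i / q:
  layer 1 (clean gravel): t_1 = 2.69 × 0.21 / 0.008054 = 70.14 d
  layer 2 (medium sand): t_2 = 5.99 × 0.21 / 0.008054 = 156.2 d
  layer 3 (sandy clay): t_3 = 8.52 × 0.04 / 0.008054 = 42.32 d
Total t = Σ t_i = 268.6 days = 0.7355 years.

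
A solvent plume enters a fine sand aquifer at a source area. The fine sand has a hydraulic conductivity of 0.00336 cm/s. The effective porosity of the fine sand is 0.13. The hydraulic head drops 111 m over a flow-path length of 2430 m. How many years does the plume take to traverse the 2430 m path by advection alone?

Convert K: 0.00336 cm/s × 864 = 2.903 m/day.
Hydraulic gradient i = Δh / L = 111 / 2430 = 0.04568.
Darcy flux q = K · i = 2.903 × 0.04568 = 0.1326 m/day.
Seepage velocity v = q / n_e = 0.1326 / 0.13 = 1.020 m/day.
Travel time t = L / v = 2430 / 1.020 = 2382 days = 6.522 years.

6.52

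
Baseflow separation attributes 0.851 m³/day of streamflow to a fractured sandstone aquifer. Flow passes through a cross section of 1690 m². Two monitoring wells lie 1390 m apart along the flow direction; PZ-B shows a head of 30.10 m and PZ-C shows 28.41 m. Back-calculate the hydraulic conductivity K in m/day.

0.414

Hydraulic gradient i = (30.10 − 28.41) / 1390 = 1.69 / 1390 = 0.001216.
From Q = K·A·i, K = Q / (A·i) = 0.851 / (1690 × 0.001216) = 0.4142 m/day.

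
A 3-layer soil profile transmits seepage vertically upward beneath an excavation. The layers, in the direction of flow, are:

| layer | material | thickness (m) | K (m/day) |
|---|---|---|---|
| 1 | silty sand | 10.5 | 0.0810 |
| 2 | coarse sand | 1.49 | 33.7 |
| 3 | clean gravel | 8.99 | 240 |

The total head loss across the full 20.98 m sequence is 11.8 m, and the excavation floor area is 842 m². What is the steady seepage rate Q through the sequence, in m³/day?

Flow is perpendicular to layering, so the layers act in series and the equivalent K is the thickness-weighted harmonic mean.
Total thickness L = 10.5 + 1.49 + 8.99 = 20.98 m.
Σ(b_i/K_i) = 10.5/0.0810 + 1.49/33.7 + 8.99/240 = 129.7 d.
K_eq = L / Σ(b_i/K_i) = 20.98 / 129.7 = 0.1617 m/day.
Q = K_eq · A · (Δh/L) = 0.1617 × 842 × (11.8/20.98) = 76.60 m³/day.

76.6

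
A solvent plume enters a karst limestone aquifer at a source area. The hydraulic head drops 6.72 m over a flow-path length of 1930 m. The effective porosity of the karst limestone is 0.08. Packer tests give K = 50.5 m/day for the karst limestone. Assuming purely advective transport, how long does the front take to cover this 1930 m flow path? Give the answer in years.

2.40

Hydraulic gradient i = Δh / L = 6.72 / 1930 = 0.003482.
Darcy flux q = K · i = 50.50 × 0.003482 = 0.1758 m/day.
Seepage velocity v = q / n_e = 0.1758 / 0.08 = 2.198 m/day.
Travel time t = L / v = 1930 / 2.198 = 878.1 days = 2.404 years.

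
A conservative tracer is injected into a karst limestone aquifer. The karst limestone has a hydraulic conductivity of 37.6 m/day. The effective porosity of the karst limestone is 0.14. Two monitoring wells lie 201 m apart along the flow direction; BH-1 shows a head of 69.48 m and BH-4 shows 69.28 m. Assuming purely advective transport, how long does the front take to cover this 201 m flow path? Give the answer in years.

2.06

Hydraulic gradient i = (69.48 − 69.28) / 201 = 0.2 / 201 = 0.0009950.
Darcy flux q = K · i = 37.60 × 0.0009950 = 0.03741 m/day.
Seepage velocity v = q / n_e = 0.03741 / 0.14 = 0.2672 m/day.
Travel time t = L / v = 201 / 0.2672 = 752.1 days = 2.059 years.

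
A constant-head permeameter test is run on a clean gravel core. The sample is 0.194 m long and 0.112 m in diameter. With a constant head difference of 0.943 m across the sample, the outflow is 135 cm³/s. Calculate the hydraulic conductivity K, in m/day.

244

Cross-sectional area A = π·(d/2)² = π × (0.112/2)² = 0.009852 m².
Convert discharge: 135 cm³/s = 0.0001350 m³/s.
Darcy's law rearranged: K = Q·L / (A·Δh) = 0.0001350 × 0.194 / (0.009852 × 0.943) = 0.002819 m/s = 243.6 m/day.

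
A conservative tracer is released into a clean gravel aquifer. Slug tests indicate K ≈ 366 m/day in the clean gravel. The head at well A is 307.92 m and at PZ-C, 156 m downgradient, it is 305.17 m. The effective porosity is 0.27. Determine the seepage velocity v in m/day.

23.9

Hydraulic gradient i = (307.92 − 305.17) / 156 = 2.75 / 156 = 0.01763.
Darcy flux q = K · i = 366.0 × 0.01763 = 6.452 m/day.
Seepage velocity v = q / n_e = 6.452 / 0.27 = 23.90 m/day.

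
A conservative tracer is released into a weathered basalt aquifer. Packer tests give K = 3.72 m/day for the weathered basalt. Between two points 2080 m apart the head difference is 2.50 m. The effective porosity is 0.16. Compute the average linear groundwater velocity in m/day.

Hydraulic gradient i = Δh / L = 2.50 / 2080 = 0.001202.
Darcy flux q = K · i = 3.720 × 0.001202 = 0.004471 m/day.
Seepage velocity v = q / n_e = 0.004471 / 0.16 = 0.02794 m/day.

0.0279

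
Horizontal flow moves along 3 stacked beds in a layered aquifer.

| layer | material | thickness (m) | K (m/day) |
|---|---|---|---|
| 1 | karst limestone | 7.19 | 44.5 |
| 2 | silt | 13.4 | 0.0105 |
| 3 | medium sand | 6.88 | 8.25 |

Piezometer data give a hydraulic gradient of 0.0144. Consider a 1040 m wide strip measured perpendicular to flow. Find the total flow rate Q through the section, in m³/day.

5640

Flow is parallel to layering, so each bed carries its own Darcy discharge and the transmissivities add.
Σ(K_i·b_i) = 44.5×7.19 + 0.0105×13.4 + 8.25×6.88 = 376.9 m²/day.
Hydraulic gradient i = 0.0144.
Q = Σ(K_i·b_i) · W · i = 376.9 × 1040 × 0.01440 = 5644 m³/day.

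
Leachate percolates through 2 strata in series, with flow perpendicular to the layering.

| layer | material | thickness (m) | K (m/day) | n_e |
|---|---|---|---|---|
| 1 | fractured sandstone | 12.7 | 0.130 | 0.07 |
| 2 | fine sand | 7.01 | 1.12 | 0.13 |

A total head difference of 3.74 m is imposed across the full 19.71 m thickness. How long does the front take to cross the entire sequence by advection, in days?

With flow normal to the layers, continuity requires the same specific discharge q through every layer.
Σ(b_i/K_i) = 12.7/0.130 + 7.01/1.12 = 104.0 d.
q = Δh / Σ(b_i/K_i) = 3.74 / 104.0 = 0.03598 m/day.
In each layer the seepage velocity is v_i = q/n_i, so the layer transit time is t_i = b_i·n_i / q:
  layer 1 (fractured sandstone): t_1 = 12.7 × 0.07 / 0.03598 = 24.71 d
  layer 2 (fine sand): t_2 = 7.01 × 0.13 / 0.03598 = 25.33 d
Total t = Σ t_i = 50.04 days.

50.0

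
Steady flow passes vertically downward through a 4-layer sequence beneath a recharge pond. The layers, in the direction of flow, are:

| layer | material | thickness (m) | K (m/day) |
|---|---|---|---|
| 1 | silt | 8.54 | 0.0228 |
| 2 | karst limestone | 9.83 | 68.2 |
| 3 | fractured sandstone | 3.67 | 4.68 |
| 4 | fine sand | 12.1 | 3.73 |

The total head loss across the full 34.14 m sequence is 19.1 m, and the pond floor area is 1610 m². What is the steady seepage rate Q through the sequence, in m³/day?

Flow is perpendicular to layering, so the layers act in series and the equivalent K is the thickness-weighted harmonic mean.
Total thickness L = 8.54 + 9.83 + 3.67 + 12.1 = 34.14 m.
Σ(b_i/K_i) = 8.54/0.0228 + 9.83/68.2 + 3.67/4.68 + 12.1/3.73 = 378.7 d.
K_eq = L / Σ(b_i/K_i) = 34.14 / 378.7 = 0.09014 m/day.
Q = K_eq · A · (Δh/L) = 0.09014 × 1610 × (19.1/34.14) = 81.19 m³/day.

81.2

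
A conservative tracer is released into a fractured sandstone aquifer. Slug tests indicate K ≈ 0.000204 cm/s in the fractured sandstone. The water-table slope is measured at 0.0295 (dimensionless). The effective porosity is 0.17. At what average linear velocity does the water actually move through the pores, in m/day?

Convert K: 0.000204 cm/s × 864 = 0.1763 m/day.
Hydraulic gradient i = 0.0295.
Darcy flux q = K · i = 0.1763 × 0.02950 = 0.005200 m/day.
Seepage velocity v = q / n_e = 0.005200 / 0.17 = 0.03059 m/day.

0.0306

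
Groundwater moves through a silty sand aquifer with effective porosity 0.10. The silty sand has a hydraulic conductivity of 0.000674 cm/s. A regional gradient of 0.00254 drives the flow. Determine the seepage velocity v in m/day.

Convert K: 0.000674 cm/s × 864 = 0.5823 m/day.
Hydraulic gradient i = 0.00254.
Darcy flux q = K · i = 0.5823 × 0.002540 = 0.001479 m/day.
Seepage velocity v = q / n_e = 0.001479 / 0.10 = 0.01479 m/day.

0.0148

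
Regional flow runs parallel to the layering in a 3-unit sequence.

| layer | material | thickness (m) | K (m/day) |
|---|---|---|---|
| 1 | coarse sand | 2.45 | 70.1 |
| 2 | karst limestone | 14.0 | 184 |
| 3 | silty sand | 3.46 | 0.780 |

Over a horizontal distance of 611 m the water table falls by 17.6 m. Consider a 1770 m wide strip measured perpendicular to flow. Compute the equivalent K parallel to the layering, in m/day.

138

Flow is parallel to layering, so each bed carries its own Darcy discharge and the transmissivities add.
Σ(K_i·b_i) = 70.1×2.45 + 184×14.0 + 0.780×3.46 = 2750 m²/day.
Total thickness b = 19.91 m, so K_eq = Σ(K_i·b_i)/b = 138.1 m/day.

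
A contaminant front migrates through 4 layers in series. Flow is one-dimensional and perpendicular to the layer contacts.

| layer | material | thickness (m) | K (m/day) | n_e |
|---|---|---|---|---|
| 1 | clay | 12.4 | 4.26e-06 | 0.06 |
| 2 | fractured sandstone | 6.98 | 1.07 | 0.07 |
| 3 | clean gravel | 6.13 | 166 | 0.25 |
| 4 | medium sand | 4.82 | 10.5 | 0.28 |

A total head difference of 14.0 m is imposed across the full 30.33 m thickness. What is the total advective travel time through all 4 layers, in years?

With flow normal to the layers, continuity requires the same specific discharge q through every layer.
Σ(b_i/K_i) = 12.4/4.26e-06 + 6.98/1.07 + 6.13/166 + 4.82/10.5 = 2.911e+06 d.
q = Δh / Σ(b_i/K_i) = 14.0 / 2.911e+06 = 4.810e-06 m/day.
In each layer the seepage velocity is v_i = q/n_i, so the layer transit time is t_i = b_i·n_i / q:
  layer 1 (clay): t_1 = 12.4 × 0.06 / 4.810e-06 = 1.547e+05 d
  layer 2 (fractured sandstone): t_2 = 6.98 × 0.07 / 4.810e-06 = 1.016e+05 d
  layer 3 (clean gravel): t_3 = 6.13 × 0.25 / 4.810e-06 = 3.186e+05 d
  layer 4 (medium sand): t_4 = 4.82 × 0.28 / 4.810e-06 = 2.806e+05 d
Total t = Σ t_i = 8.555e+05 days = 2342 years.

2340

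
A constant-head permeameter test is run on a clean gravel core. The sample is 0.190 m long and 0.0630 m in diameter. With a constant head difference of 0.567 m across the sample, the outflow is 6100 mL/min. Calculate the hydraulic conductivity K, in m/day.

Cross-sectional area A = π·(d/2)² = π × (0.0630/2)² = 0.003117 m².
Convert discharge: 6100 mL/min = 0.0001017 m³/s.
Darcy's law rearranged: K = Q·L / (A·Δh) = 0.0001017 × 0.190 / (0.003117 × 0.567) = 0.01093 m/s = 944.3 m/day.

944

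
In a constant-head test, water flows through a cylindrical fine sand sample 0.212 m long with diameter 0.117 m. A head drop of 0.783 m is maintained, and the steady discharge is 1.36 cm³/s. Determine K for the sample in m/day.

2.96

Cross-sectional area A = π·(d/2)² = π × (0.117/2)² = 0.01075 m².
Convert discharge: 1.36 cm³/s = 1.360e-06 m³/s.
Darcy's law rearranged: K = Q·L / (A·Δh) = 1.360e-06 × 0.212 / (0.01075 × 0.783) = 3.425e-05 m/s = 2.959 m/day.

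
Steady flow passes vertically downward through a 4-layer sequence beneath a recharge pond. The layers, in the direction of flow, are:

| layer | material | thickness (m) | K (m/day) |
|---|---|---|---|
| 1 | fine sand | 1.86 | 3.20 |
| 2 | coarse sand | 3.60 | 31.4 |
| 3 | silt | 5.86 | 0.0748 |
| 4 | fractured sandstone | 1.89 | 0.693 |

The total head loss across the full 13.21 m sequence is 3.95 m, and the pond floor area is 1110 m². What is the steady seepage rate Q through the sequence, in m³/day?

Flow is perpendicular to layering, so the layers act in series and the equivalent K is the thickness-weighted harmonic mean.
Total thickness L = 1.86 + 3.60 + 5.86 + 1.89 = 13.21 m.
Σ(b_i/K_i) = 1.86/3.20 + 3.60/31.4 + 5.86/0.0748 + 1.89/0.693 = 81.77 d.
K_eq = L / Σ(b_i/K_i) = 13.21 / 81.77 = 0.1616 m/day.
Q = K_eq · A · (Δh/L) = 0.1616 × 1110 × (3.95/13.21) = 53.62 m³/day.

53.6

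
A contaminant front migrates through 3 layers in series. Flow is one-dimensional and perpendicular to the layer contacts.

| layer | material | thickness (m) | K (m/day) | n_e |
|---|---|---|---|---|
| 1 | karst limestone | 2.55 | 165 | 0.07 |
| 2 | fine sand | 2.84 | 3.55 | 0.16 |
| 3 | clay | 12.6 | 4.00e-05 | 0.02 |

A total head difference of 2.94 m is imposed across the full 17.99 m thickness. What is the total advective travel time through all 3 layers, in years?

260

With flow normal to the layers, continuity requires the same specific discharge q through every layer.
Σ(b_i/K_i) = 2.55/165 + 2.84/3.55 + 12.6/4.00e-05 = 3.150e+05 d.
q = Δh / Σ(b_i/K_i) = 2.94 / 3.150e+05 = 9.333e-06 m/day.
In each layer the seepage velocity is v_i = q/n_i, so the layer transit time is t_i = b_i·n_i / q:
  layer 1 (karst limestone): t_1 = 2.55 × 0.07 / 9.333e-06 = 19125 d
  layer 2 (fine sand): t_2 = 2.84 × 0.16 / 9.333e-06 = 48686 d
  layer 3 (clay): t_3 = 12.6 × 0.02 / 9.333e-06 = 27000 d
Total t = Σ t_i = 94811 days = 259.6 years.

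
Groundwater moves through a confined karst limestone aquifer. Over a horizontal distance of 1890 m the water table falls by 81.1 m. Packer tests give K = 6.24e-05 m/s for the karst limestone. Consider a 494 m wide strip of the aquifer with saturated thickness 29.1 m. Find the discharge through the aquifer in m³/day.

Convert K: 6.24e-05 m/s × 86400 = 5.391 m/day.
Cross-sectional area A = 494 × 29.1 = 14375 m².
Hydraulic gradient i = Δh / L = 81.1 / 1890 = 0.04291.
Darcy's law: Q = K · A · i = 5.391 × 14375 × 0.04291 = 3326 m³/day.

3330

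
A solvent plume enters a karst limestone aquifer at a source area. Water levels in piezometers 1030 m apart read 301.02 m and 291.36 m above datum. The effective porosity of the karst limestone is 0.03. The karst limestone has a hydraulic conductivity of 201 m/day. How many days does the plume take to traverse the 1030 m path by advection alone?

Hydraulic gradient i = (301.02 − 291.36) / 1030 = 9.66 / 1030 = 0.009379.
Darcy flux q = K · i = 201.0 × 0.009379 = 1.885 m/day.
Seepage velocity v = q / n_e = 1.885 / 0.03 = 62.84 m/day.
Travel time t = L / v = 1030 / 62.84 = 16.39 days.

16.4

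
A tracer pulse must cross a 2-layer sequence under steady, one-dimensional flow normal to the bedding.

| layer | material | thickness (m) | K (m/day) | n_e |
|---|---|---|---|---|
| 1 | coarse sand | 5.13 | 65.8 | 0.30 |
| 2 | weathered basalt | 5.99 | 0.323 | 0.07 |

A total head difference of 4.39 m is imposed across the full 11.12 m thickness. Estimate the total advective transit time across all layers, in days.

8.31

With flow normal to the layers, continuity requires the same specific discharge q through every layer.
Σ(b_i/K_i) = 5.13/65.8 + 5.99/0.323 = 18.62 d.
q = Δh / Σ(b_i/K_i) = 4.39 / 18.62 = 0.2357 m/day.
In each layer the seepage velocity is v_i = q/n_i, so the layer transit time is t_i = b_i·n_i / q:
  layer 1 (coarse sand): t_1 = 5.13 × 0.30 / 0.2357 = 6.529 d
  layer 2 (weathered basalt): t_2 = 5.99 × 0.07 / 0.2357 = 1.779 d
Total t = Σ t_i = 8.307 days.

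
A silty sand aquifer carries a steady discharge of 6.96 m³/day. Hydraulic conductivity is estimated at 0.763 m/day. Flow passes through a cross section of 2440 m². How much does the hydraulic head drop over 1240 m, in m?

4.64

From Q = K·A·i, i = Q / (K·A) = 6.96 / (0.7630 × 2440) = 0.003738.
Head loss Δh = i · L = 0.003738 × 1240 = 4.636 m.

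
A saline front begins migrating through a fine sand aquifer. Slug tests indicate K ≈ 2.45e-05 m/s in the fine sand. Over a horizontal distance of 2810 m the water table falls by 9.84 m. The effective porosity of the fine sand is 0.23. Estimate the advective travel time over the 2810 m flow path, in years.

Convert K: 2.45e-05 m/s × 86400 = 2.117 m/day.
Hydraulic gradient i = Δh / L = 9.84 / 2810 = 0.003502.
Darcy flux q = K · i = 2.117 × 0.003502 = 0.007413 m/day.
Seepage velocity v = q / n_e = 0.007413 / 0.23 = 0.03223 m/day.
Travel time t = L / v = 2810 / 0.03223 = 87190 days = 238.7 years.

239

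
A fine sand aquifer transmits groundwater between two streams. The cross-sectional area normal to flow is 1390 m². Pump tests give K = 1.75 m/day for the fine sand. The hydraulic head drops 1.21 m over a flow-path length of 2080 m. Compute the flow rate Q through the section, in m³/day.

1.42

Hydraulic gradient i = Δh / L = 1.21 / 2080 = 0.0005817.
Darcy's law: Q = K · A · i = 1.750 × 1390 × 0.0005817 = 1.415 m³/day.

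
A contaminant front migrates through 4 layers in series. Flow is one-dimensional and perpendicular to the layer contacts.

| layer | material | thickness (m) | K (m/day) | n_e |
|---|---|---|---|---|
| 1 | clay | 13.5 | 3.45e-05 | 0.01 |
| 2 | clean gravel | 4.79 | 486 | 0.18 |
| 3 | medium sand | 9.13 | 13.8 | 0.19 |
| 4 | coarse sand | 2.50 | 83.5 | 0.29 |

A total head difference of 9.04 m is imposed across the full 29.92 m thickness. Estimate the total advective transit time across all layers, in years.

With flow normal to the layers, continuity requires the same specific discharge q through every layer.
Σ(b_i/K_i) = 13.5/3.45e-05 + 4.79/486 + 9.13/13.8 + 2.50/83.5 = 3.913e+05 d.
q = Δh / Σ(b_i/K_i) = 9.04 / 3.913e+05 = 2.310e-05 m/day.
In each layer the seepage velocity is v_i = q/n_i, so the layer transit time is t_i = b_i·n_i / q:
  layer 1 (clay): t_1 = 13.5 × 0.01 / 2.310e-05 = 5844 d
  layer 2 (clean gravel): t_2 = 4.79 × 0.18 / 2.310e-05 = 37321 d
  layer 3 (medium sand): t_3 = 9.13 × 0.19 / 2.310e-05 = 75088 d
  layer 4 (coarse sand): t_4 = 2.50 × 0.29 / 2.310e-05 = 31382 d
Total t = Σ t_i = 1.496e+05 days = 409.7 years.

410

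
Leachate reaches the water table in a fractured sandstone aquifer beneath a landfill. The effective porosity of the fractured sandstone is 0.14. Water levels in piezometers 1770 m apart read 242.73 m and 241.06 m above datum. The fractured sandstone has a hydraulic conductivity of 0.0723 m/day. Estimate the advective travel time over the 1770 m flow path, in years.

9950

Hydraulic gradient i = (242.73 − 241.06) / 1770 = 1.67 / 1770 = 0.0009435.
Darcy flux q = K · i = 0.07230 × 0.0009435 = 6.822e-05 m/day.
Seepage velocity v = q / n_e = 6.822e-05 / 0.14 = 0.0004873 m/day.
Travel time t = L / v = 1770 / 0.0004873 = 3.633e+06 days = 9946 years.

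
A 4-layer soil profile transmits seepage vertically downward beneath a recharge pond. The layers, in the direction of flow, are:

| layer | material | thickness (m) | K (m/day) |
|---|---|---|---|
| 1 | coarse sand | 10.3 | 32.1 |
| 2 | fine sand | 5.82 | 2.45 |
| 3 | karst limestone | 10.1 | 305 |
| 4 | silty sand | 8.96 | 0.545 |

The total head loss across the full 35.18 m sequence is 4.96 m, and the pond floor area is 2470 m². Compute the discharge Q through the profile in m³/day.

Flow is perpendicular to layering, so the layers act in series and the equivalent K is the thickness-weighted harmonic mean.
Total thickness L = 10.3 + 5.82 + 10.1 + 8.96 = 35.18 m.
Σ(b_i/K_i) = 10.3/32.1 + 5.82/2.45 + 10.1/305 + 8.96/0.545 = 19.17 d.
K_eq = L / Σ(b_i/K_i) = 35.18 / 19.17 = 1.835 m/day.
Q = K_eq · A · (Δh/L) = 1.835 × 2470 × (4.96/35.18) = 639.1 m³/day.

639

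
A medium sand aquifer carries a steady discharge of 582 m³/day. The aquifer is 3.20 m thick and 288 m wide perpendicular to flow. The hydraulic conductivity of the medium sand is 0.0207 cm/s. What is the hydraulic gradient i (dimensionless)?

Convert K: 0.0207 cm/s × 864 = 17.88 m/day.
Cross-sectional area A = 288 × 3.20 = 921.6 m².
From Q = K·A·i, i = Q / (K·A) = 582 / (17.88 × 921.6) = 0.03531.

0.0353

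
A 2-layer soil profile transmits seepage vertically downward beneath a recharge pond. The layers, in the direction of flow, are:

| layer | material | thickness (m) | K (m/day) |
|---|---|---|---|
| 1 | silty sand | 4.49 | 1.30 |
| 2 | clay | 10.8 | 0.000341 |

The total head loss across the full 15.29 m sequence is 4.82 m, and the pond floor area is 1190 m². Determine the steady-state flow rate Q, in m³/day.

0.181

Flow is perpendicular to layering, so the layers act in series and the equivalent K is the thickness-weighted harmonic mean.
Total thickness L = 4.49 + 10.8 = 15.29 m.
Σ(b_i/K_i) = 4.49/1.30 + 10.8/0.000341 = 31675 d.
K_eq = L / Σ(b_i/K_i) = 15.29 / 31675 = 0.0004827 m/day.
Q = K_eq · A · (Δh/L) = 0.0004827 × 1190 × (4.82/15.29) = 0.1811 m³/day.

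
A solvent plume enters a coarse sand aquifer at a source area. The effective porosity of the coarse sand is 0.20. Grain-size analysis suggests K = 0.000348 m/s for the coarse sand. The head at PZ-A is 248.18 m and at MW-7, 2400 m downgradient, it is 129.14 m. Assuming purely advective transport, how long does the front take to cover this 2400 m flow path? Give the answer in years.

0.881

Convert K: 0.000348 m/s × 86400 = 30.07 m/day.
Hydraulic gradient i = (248.18 − 129.14) / 2400 = 119.04 / 2400 = 0.04960.
Darcy flux q = K · i = 30.07 × 0.04960 = 1.491 m/day.
Seepage velocity v = q / n_e = 1.491 / 0.20 = 7.457 m/day.
Travel time t = L / v = 2400 / 7.457 = 321.9 days = 0.8812 years.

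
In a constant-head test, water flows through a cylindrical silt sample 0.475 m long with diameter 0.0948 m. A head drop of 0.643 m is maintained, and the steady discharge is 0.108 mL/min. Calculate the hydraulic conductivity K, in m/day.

Cross-sectional area A = π·(d/2)² = π × (0.0948/2)² = 0.007058 m².
Convert discharge: 0.108 mL/min = 1.800e-09 m³/s.
Darcy's law rearranged: K = Q·L / (A·Δh) = 1.800e-09 × 0.475 / (0.007058 × 0.643) = 1.884e-07 m/s = 0.01628 m/day.

0.0163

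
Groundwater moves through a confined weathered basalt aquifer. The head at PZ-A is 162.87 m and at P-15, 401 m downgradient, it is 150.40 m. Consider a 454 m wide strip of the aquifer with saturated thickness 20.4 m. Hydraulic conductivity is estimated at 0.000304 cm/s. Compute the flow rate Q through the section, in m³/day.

75.6

Convert K: 0.000304 cm/s × 864 = 0.2627 m/day.
Cross-sectional area A = 454 × 20.4 = 9262 m².
Hydraulic gradient i = (162.87 − 150.40) / 401 = 12.47 / 401 = 0.03110.
Darcy's law: Q = K · A · i = 0.2627 × 9262 × 0.03110 = 75.65 m³/day.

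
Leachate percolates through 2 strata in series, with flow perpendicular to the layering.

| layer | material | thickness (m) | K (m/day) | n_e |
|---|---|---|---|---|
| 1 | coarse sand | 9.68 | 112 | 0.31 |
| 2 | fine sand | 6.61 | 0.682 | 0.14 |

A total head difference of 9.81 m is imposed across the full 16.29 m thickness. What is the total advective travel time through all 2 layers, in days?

With flow normal to the layers, continuity requires the same specific discharge q through every layer.
Σ(b_i/K_i) = 9.68/112 + 6.61/0.682 = 9.779 d.
q = Δh / Σ(b_i/K_i) = 9.81 / 9.779 = 1.003 m/day.
In each layer the seepage velocity is v_i = q/n_i, so the layer transit time is t_i = b_i·n_i / q:
  layer 1 (coarse sand): t_1 = 9.68 × 0.31 / 1.003 = 2.991 d
  layer 2 (fine sand): t_2 = 6.61 × 0.14 / 1.003 = 0.9224 d
Total t = Σ t_i = 3.914 days.

3.91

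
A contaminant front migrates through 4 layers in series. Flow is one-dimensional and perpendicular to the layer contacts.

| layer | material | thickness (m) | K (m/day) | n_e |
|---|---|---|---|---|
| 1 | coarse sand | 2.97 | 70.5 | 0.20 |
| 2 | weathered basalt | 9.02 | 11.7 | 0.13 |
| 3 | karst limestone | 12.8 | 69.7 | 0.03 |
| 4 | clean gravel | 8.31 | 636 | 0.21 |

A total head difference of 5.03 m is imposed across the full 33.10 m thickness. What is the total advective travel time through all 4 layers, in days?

With flow normal to the layers, continuity requires the same specific discharge q through every layer.
Σ(b_i/K_i) = 2.97/70.5 + 9.02/11.7 + 12.8/69.7 + 8.31/636 = 1.010 d.
q = Δh / Σ(b_i/K_i) = 5.03 / 1.010 = 4.981 m/day.
In each layer the seepage velocity is v_i = q/n_i, so the layer transit time is t_i = b_i·n_i / q:
  layer 1 (coarse sand): t_1 = 2.97 × 0.20 / 4.981 = 0.1192 d
  layer 2 (weathered basalt): t_2 = 9.02 × 0.13 / 4.981 = 0.2354 d
  layer 3 (karst limestone): t_3 = 12.8 × 0.03 / 4.981 = 0.07709 d
  layer 4 (clean gravel): t_4 = 8.31 × 0.21 / 4.981 = 0.3503 d
Total t = Σ t_i = 0.7821 days.

0.782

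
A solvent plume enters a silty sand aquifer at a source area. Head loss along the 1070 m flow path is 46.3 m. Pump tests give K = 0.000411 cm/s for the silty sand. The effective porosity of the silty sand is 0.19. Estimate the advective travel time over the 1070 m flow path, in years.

36.2

Convert K: 0.000411 cm/s × 864 = 0.3551 m/day.
Hydraulic gradient i = Δh / L = 46.3 / 1070 = 0.04327.
Darcy flux q = K · i = 0.3551 × 0.04327 = 0.01537 m/day.
Seepage velocity v = q / n_e = 0.01537 / 0.19 = 0.08087 m/day.
Travel time t = L / v = 1070 / 0.08087 = 13231 days = 36.22 years.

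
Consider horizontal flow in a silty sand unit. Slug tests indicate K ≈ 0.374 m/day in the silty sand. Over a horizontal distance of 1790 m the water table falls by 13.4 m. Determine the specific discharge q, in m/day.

Hydraulic gradient i = Δh / L = 13.4 / 1790 = 0.007486.
Specific discharge q = K · i = 0.3740 × 0.007486 = 0.002800 m/day.

0.00280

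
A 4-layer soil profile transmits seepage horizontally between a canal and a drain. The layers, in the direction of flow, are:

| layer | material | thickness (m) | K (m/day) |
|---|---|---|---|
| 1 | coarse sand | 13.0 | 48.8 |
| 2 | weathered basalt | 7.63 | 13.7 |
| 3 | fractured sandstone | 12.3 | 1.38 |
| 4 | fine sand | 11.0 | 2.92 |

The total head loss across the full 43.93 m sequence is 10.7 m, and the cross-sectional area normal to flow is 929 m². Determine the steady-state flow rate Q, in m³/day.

Flow is perpendicular to layering, so the layers act in series and the equivalent K is the thickness-weighted harmonic mean.
Total thickness L = 13.0 + 7.63 + 12.3 + 11.0 = 43.93 m.
Σ(b_i/K_i) = 13.0/48.8 + 7.63/13.7 + 12.3/1.38 + 11.0/2.92 = 13.50 d.
K_eq = L / Σ(b_i/K_i) = 43.93 / 13.50 = 3.253 m/day.
Q = K_eq · A · (Δh/L) = 3.253 × 929 × (10.7/43.93) = 736.1 m³/day.

736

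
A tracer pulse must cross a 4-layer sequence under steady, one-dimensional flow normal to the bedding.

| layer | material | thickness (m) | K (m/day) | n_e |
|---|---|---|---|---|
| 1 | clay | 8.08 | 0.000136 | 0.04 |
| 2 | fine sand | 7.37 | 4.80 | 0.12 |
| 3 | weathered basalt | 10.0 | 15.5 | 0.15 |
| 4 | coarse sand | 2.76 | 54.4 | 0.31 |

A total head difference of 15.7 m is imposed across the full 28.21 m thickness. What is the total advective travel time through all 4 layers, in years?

With flow normal to the layers, continuity requires the same specific discharge q through every layer.
Σ(b_i/K_i) = 8.08/0.000136 + 7.37/4.80 + 10.0/15.5 + 2.76/54.4 = 59414 d.
q = Δh / Σ(b_i/K_i) = 15.7 / 59414 = 0.0002642 m/day.
In each layer the seepage velocity is v_i = q/n_i, so the layer transit time is t_i = b_i·n_i / q:
  layer 1 (clay): t_1 = 8.08 × 0.04 / 0.0002642 = 1223 d
  layer 2 (fine sand): t_2 = 7.37 × 0.12 / 0.0002642 = 3347 d
  layer 3 (weathered basalt): t_3 = 10.0 × 0.15 / 0.0002642 = 5676 d
  layer 4 (coarse sand): t_4 = 2.76 × 0.31 / 0.0002642 = 3238 d
Total t = Σ t_i = 13484 days = 36.92 years.

36.9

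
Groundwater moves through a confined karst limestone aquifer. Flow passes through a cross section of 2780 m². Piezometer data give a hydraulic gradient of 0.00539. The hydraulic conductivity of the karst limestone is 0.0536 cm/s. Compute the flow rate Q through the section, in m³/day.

694

Convert K: 0.0536 cm/s × 864 = 46.31 m/day.
Hydraulic gradient i = 0.00539.
Darcy's law: Q = K · A · i = 46.31 × 2780 × 0.005390 = 693.9 m³/day.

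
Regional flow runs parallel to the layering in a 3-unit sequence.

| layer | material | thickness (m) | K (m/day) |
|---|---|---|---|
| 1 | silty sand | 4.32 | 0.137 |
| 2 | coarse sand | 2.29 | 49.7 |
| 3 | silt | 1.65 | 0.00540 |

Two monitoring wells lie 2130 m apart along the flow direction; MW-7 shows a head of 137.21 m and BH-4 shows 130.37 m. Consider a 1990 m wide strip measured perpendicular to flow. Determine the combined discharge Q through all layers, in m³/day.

Flow is parallel to layering, so each bed carries its own Darcy discharge and the transmissivities add.
Σ(K_i·b_i) = 0.137×4.32 + 49.7×2.29 + 0.00540×1.65 = 114.4 m²/day.
Hydraulic gradient i = (137.21 − 130.37) / 2130 = 6.84 / 2130 = 0.003211.
Q = Σ(K_i·b_i) · W · i = 114.4 × 1990 × 0.003211 = 731.2 m³/day.

731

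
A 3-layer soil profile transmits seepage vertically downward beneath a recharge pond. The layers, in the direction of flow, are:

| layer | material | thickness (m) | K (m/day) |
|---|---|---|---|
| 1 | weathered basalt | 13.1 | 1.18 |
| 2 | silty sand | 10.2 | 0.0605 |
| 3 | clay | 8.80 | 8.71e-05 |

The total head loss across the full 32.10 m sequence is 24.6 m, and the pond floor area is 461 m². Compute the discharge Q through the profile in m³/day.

0.112

Flow is perpendicular to layering, so the layers act in series and the equivalent K is the thickness-weighted harmonic mean.
Total thickness L = 13.1 + 10.2 + 8.80 = 32.10 m.
Σ(b_i/K_i) = 13.1/1.18 + 10.2/0.0605 + 8.80/8.71e-05 = 1.012e+05 d.
K_eq = L / Σ(b_i/K_i) = 32.10 / 1.012e+05 = 0.0003172 m/day.
Q = K_eq · A · (Δh/L) = 0.0003172 × 461 × (24.6/32.10) = 0.1120 m³/day.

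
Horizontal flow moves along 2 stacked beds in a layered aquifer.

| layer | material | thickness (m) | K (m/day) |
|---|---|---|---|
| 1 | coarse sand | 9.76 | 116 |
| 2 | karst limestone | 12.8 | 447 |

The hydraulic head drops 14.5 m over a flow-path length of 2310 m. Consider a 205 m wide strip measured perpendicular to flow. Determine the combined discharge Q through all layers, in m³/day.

Flow is parallel to layering, so each bed carries its own Darcy discharge and the transmissivities add.
Σ(K_i·b_i) = 116×9.76 + 447×12.8 = 6854 m²/day.
Hydraulic gradient i = Δh / L = 14.5 / 2310 = 0.006277.
Q = Σ(K_i·b_i) · W · i = 6854 × 205 × 0.006277 = 8819 m³/day.

8820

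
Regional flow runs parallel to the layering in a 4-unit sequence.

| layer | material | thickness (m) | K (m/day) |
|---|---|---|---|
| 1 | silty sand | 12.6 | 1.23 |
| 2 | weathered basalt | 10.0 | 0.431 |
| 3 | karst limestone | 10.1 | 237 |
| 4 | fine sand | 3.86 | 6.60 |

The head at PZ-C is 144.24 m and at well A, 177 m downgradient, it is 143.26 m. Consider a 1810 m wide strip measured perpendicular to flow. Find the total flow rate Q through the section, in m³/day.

Flow is parallel to layering, so each bed carries its own Darcy discharge and the transmissivities add.
Σ(K_i·b_i) = 1.23×12.6 + 0.431×10.0 + 237×10.1 + 6.60×3.86 = 2439 m²/day.
Hydraulic gradient i = (144.24 − 143.26) / 177 = 0.98 / 177 = 0.005537.
Q = Σ(K_i·b_i) · W · i = 2439 × 1810 × 0.005537 = 24442 m³/day.

24400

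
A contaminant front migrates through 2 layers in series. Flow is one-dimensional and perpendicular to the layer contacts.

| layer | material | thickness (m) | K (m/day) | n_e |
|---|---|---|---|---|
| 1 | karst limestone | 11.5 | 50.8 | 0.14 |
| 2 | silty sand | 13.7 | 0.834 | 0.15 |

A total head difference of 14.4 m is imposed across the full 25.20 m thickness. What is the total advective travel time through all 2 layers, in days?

4.24

With flow normal to the layers, continuity requires the same specific discharge q through every layer.
Σ(b_i/K_i) = 11.5/50.8 + 13.7/0.834 = 16.65 d.
q = Δh / Σ(b_i/K_i) = 14.4 / 16.65 = 0.8647 m/day.
In each layer the seepage velocity is v_i = q/n_i, so the layer transit time is t_i = b_i·n_i / q:
  layer 1 (karst limestone): t_1 = 11.5 × 0.14 / 0.8647 = 1.862 d
  layer 2 (silty sand): t_2 = 13.7 × 0.15 / 0.8647 = 2.377 d
Total t = Σ t_i = 4.238 days.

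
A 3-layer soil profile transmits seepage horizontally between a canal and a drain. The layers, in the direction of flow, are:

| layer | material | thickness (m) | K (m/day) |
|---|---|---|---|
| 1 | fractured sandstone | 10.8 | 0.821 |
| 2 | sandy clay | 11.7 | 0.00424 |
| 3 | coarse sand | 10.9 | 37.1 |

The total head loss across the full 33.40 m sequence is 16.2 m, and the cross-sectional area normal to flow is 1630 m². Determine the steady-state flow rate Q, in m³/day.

9.52

Flow is perpendicular to layering, so the layers act in series and the equivalent K is the thickness-weighted harmonic mean.
Total thickness L = 10.8 + 11.7 + 10.9 = 33.40 m.
Σ(b_i/K_i) = 10.8/0.821 + 11.7/0.00424 + 10.9/37.1 = 2773 d.
K_eq = L / Σ(b_i/K_i) = 33.40 / 2773 = 0.01205 m/day.
Q = K_eq · A · (Δh/L) = 0.01205 × 1630 × (16.2/33.40) = 9.523 m³/day.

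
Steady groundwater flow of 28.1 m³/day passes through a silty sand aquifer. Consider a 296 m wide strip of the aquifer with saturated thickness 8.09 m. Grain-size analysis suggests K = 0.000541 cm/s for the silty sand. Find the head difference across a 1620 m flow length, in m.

Convert K: 0.000541 cm/s × 864 = 0.4674 m/day.
Cross-sectional area A = 296 × 8.09 = 2395 m².
From Q = K·A·i, i = Q / (K·A) = 28.1 / (0.4674 × 2395) = 0.02510.
Head loss Δh = i · L = 0.02510 × 1620 = 40.67 m.

40.7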